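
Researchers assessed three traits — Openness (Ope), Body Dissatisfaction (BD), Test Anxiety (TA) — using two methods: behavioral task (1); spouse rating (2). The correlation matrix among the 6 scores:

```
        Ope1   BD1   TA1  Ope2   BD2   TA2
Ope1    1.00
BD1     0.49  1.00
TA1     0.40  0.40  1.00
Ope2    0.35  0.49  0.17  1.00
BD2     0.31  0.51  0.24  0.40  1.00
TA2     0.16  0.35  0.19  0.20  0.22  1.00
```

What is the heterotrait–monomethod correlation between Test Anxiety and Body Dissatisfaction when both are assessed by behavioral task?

0.40

Different traits, same method: r(TA1, BD1) = 0.40.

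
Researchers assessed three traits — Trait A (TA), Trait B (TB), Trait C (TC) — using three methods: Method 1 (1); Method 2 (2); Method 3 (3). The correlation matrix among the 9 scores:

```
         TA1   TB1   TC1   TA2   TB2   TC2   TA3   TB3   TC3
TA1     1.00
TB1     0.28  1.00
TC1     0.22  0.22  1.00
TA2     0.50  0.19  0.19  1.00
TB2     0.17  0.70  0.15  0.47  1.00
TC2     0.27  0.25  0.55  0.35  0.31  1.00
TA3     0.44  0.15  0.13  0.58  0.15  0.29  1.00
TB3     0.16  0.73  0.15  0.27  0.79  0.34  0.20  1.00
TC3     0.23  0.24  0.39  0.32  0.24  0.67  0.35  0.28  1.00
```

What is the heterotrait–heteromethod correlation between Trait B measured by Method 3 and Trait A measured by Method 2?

Different traits and methods: r(TB3, TA2) = 0.27.

0.27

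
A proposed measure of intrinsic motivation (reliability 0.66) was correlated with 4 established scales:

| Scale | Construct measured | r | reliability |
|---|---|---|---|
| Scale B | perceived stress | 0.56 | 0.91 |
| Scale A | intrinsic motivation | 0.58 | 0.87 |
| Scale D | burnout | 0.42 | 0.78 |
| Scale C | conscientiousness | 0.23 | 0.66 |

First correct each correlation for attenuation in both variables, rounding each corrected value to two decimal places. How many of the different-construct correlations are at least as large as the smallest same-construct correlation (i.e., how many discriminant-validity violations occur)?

Disattenuated r (r / √(r_scale · r_new)):
  Scale B (disc): 0.56 / √(0.91·0.66) = 0.72
  Scale A (conv): 0.58 / √(0.87·0.66) = 0.77
  Scale D (disc): 0.42 / √(0.78·0.66) = 0.59
  Scale C (disc): 0.23 / √(0.66·0.66) = 0.35
Smallest convergent = 0.77. Discriminant values: 0.72, 0.59, 0.35; count ≥ 0.77 → 0.

0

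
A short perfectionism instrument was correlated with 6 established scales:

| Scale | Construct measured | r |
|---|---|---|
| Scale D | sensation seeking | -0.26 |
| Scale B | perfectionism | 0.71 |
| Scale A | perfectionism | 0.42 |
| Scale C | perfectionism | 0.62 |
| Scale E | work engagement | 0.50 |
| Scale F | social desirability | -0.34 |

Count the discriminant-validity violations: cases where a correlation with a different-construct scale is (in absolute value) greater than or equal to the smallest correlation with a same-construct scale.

Convergent (same construct = perfectionism): Scale B, Scale A, Scale C.
Smallest convergent = 0.42. Discriminant |r|: 0.26, 0.50, 0.34; count ≥ 0.42 → 1.

1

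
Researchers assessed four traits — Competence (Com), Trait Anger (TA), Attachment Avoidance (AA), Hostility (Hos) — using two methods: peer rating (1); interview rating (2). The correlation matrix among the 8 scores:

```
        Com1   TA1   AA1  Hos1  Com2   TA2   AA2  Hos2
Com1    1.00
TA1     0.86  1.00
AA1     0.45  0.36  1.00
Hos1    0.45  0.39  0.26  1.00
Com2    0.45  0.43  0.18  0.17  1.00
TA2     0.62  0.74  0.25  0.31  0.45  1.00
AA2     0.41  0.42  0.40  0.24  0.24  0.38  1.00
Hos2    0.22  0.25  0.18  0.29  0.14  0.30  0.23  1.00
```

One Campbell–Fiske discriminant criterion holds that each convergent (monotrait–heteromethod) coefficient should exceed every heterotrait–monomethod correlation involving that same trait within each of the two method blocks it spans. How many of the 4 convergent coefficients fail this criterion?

Checking each validity diagonal entry against its comparison values:
Com (methods 1·2): 0.45 vs {0.86, 0.45, 0.45, 0.24, 0.45, 0.14} → fail.
TA (methods 1·2): 0.74 vs {0.86, 0.45, 0.36, 0.38, 0.39, 0.30} → fail.
AA (methods 1·2): 0.40 vs {0.45, 0.24, 0.36, 0.38, 0.26, 0.23} → fail.
Hos (methods 1·2): 0.29 vs {0.45, 0.14, 0.39, 0.30, 0.26, 0.23} → fail.
4 of 4 fail.

4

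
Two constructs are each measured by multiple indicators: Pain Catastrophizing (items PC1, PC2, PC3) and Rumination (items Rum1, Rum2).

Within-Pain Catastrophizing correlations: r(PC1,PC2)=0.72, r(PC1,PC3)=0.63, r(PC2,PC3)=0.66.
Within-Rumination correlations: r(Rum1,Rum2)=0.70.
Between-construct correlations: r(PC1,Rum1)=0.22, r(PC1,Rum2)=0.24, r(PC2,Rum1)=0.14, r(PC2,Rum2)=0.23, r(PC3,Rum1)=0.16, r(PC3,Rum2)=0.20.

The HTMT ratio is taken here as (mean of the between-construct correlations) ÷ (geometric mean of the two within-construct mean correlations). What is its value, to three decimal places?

Mean between = 1.19/6 = 0.1983.
Mean within-PC = 2.01/3 = 0.6700; mean within-Rum = 0.70/1 = 0.7000.
Geometric mean = √(0.6700 × 0.7000) = 0.6848.
HTMT = 0.1983 / 0.6848 = 0.290.

0.290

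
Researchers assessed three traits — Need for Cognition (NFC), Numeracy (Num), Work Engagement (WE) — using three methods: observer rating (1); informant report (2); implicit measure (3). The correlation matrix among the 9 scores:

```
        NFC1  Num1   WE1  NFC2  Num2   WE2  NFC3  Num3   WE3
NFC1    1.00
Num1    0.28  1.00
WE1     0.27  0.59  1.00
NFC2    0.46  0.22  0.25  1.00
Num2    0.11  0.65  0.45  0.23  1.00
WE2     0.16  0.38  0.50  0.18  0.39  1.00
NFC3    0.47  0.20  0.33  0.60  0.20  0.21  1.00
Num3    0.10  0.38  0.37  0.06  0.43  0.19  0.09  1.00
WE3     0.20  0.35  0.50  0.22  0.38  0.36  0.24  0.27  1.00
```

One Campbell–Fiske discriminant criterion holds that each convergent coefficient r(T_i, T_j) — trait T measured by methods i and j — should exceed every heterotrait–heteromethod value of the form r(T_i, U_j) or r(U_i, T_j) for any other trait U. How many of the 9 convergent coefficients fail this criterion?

1

Checking each validity diagonal entry against its comparison values:
NFC (methods 1·2): 0.46 vs {0.11, 0.22, 0.16, 0.25} → pass.
NFC (methods 1·3): 0.47 vs {0.10, 0.20, 0.20, 0.33} → pass.
NFC (methods 2·3): 0.60 vs {0.06, 0.20, 0.22, 0.21} → pass.
Num (methods 1·2): 0.65 vs {0.22, 0.11, 0.38, 0.45} → pass.
Num (methods 1·3): 0.38 vs {0.20, 0.10, 0.35, 0.37} → pass.
Num (methods 2·3): 0.43 vs {0.20, 0.06, 0.38, 0.19} → pass.
WE (methods 1·2): 0.50 vs {0.25, 0.16, 0.45, 0.38} → pass.
WE (methods 1·3): 0.50 vs {0.33, 0.20, 0.37, 0.35} → pass.
WE (methods 2·3): 0.36 vs {0.21, 0.22, 0.19, 0.38} → fail.
1 of 9 fail.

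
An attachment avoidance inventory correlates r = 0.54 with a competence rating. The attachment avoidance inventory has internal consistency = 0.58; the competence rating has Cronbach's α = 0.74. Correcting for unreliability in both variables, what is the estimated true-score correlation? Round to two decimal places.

r_true = r_obs / √(r_xx · r_yy) = 0.54 / √(0.58 × 0.74) = 0.54 / √0.4292 = 0.54 / 0.6551 ≈ 0.82.

0.82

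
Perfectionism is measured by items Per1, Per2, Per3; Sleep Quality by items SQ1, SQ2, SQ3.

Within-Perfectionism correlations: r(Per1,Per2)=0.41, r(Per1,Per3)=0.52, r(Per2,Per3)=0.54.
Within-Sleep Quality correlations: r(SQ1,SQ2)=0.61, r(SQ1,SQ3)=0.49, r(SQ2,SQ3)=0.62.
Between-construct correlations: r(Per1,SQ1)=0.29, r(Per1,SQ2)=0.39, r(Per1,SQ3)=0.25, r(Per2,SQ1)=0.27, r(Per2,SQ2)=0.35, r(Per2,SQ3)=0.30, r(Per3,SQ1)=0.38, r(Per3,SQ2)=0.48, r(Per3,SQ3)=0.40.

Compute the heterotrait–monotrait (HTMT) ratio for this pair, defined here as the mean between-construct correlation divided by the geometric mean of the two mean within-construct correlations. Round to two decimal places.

Mean between = 3.11/9 = 0.3456.
Mean within-Per = 1.47/3 = 0.4900; mean within-SQ = 1.72/3 = 0.5733.
Geometric mean = √(0.4900 × 0.5733) = 0.5300.
HTMT = 0.3456 / 0.5300 = 0.65.

0.65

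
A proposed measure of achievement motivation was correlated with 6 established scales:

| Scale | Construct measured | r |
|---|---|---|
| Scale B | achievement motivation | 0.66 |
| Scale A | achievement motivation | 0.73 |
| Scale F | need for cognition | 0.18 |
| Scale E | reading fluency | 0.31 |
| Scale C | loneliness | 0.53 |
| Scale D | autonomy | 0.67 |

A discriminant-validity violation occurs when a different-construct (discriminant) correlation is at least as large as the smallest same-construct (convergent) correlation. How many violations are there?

1

Convergent (same construct = achievement motivation): Scale B, Scale A.
Smallest convergent = 0.66. Discriminant values: 0.18, 0.31, 0.53, 0.67; count ≥ 0.66 → 1.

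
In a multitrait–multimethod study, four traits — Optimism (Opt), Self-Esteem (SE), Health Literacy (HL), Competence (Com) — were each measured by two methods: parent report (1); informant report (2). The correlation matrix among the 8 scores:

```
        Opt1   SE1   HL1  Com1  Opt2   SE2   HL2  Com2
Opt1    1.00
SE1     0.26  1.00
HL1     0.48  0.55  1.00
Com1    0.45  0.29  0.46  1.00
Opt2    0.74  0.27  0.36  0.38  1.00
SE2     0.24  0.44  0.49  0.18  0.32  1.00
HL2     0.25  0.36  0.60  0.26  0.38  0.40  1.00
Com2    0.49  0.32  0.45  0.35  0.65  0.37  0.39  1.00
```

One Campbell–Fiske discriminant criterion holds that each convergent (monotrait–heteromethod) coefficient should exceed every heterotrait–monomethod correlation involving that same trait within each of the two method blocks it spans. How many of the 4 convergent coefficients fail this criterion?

2

Each convergent coefficient versus the relevant comparison correlations:
Opt (methods 1·2): 0.74 vs {0.26, 0.32, 0.48, 0.38, 0.45, 0.65} → pass.
SE (methods 1·2): 0.44 vs {0.26, 0.32, 0.55, 0.40, 0.29, 0.37} → fail.
HL (methods 1·2): 0.60 vs {0.48, 0.38, 0.55, 0.40, 0.46, 0.39} → pass.
Com (methods 1·2): 0.35 vs {0.45, 0.65, 0.29, 0.37, 0.46, 0.39} → fail.
2 of 4 fail.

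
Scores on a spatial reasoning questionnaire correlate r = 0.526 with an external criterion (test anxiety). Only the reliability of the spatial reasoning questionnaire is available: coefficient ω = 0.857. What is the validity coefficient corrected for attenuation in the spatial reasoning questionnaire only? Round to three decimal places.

Single correction: r_c = r_obs / √r_xx = 0.526 / √0.857 = 0.526 / 0.9257 ≈ 0.568.

0.568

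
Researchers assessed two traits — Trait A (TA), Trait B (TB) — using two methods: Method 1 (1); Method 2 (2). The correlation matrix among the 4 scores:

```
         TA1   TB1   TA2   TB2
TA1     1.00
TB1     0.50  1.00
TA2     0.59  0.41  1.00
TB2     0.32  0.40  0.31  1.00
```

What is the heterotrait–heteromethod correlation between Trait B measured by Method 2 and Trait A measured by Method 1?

0.32

Different traits and methods: r(TB2, TA1) = 0.32.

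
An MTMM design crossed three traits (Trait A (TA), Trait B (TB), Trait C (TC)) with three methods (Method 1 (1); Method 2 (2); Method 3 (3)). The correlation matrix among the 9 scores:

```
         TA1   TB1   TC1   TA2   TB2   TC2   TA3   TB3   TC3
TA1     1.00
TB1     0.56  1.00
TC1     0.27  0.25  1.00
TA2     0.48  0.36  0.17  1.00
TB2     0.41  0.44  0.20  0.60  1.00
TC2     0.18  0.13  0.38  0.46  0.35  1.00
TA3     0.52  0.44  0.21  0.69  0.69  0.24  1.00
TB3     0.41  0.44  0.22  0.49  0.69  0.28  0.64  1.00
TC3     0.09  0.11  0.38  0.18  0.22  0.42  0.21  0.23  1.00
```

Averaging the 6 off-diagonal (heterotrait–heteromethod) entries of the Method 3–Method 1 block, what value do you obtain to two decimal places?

0.25

HTHM values (method 3 × method 1): 0.44, 0.21, 0.41, 0.22, 0.09, 0.11; mean = 1.48/6 = 0.25.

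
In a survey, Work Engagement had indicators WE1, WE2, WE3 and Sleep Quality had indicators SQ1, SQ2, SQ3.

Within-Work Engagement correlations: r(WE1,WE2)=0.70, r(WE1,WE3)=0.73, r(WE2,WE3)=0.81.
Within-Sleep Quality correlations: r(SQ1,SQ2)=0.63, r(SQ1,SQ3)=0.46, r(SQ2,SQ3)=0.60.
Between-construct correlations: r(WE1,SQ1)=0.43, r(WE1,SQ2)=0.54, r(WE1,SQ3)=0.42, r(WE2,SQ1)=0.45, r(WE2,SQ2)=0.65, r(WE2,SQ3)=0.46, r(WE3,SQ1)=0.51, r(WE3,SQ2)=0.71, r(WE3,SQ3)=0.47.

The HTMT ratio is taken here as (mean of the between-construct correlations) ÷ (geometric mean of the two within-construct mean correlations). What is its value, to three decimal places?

Between-construct mean = 4.64/9 = 0.5156.
Mean within-WE = 2.24/3 = 0.7467; mean within-SQ = 1.69/3 = 0.5633.
Geometric mean = √(0.7467 × 0.5633) = 0.6485.
HTMT = 0.5156 / 0.6485 = 0.795.

0.795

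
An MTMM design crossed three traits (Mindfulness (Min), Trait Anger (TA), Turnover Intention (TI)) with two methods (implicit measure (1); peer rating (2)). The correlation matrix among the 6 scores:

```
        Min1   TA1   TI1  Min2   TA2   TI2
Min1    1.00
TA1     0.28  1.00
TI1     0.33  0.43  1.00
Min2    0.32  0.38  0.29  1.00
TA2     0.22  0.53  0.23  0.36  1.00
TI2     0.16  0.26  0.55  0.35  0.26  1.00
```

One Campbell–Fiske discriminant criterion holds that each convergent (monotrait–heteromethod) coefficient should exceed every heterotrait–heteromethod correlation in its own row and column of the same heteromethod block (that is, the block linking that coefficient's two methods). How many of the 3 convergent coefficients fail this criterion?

1

Each convergent coefficient versus the relevant comparison correlations:
Min (methods 1·2): 0.32 vs {0.22, 0.38, 0.16, 0.29} → fail.
TA (methods 1·2): 0.53 vs {0.38, 0.22, 0.26, 0.23} → pass.
TI (methods 1·2): 0.55 vs {0.29, 0.16, 0.23, 0.26} → pass.
1 of 3 fail.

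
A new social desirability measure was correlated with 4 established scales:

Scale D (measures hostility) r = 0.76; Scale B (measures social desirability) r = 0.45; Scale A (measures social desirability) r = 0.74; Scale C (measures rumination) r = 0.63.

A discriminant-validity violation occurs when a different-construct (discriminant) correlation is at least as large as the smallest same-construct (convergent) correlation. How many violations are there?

2

Convergent (same construct = social desirability): Scale B, Scale A.
Smallest convergent = 0.45. Discriminant values: 0.76, 0.63; count ≥ 0.45 → 2.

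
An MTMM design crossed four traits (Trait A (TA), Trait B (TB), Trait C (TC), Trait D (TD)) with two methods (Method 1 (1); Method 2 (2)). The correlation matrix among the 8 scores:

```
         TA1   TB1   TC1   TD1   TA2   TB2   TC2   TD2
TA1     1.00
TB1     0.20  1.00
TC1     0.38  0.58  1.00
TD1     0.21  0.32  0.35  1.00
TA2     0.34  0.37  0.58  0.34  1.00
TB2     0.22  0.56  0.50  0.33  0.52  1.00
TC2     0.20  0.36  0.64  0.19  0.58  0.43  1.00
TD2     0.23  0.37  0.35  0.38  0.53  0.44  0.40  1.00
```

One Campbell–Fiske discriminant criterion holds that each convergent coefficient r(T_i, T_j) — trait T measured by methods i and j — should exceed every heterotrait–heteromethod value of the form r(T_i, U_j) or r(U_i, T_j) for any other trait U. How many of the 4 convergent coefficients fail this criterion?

1

Each convergent coefficient versus the relevant comparison correlations:
TA (methods 1·2): 0.34 vs {0.22, 0.37, 0.20, 0.58, 0.23, 0.34} → fail.
TB (methods 1·2): 0.56 vs {0.37, 0.22, 0.36, 0.50, 0.37, 0.33} → pass.
TC (methods 1·2): 0.64 vs {0.58, 0.20, 0.50, 0.36, 0.35, 0.19} → pass.
TD (methods 1·2): 0.38 vs {0.34, 0.23, 0.33, 0.37, 0.19, 0.35} → pass.
1 of 4 fail.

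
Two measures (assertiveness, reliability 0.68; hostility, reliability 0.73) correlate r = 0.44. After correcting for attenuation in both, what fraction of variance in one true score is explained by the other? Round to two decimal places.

Disattenuated r = 0.44 / √(0.68 × 0.73) = 0.44 / 0.7046 = 0.6245.
Shared true-score variance = 0.6245² = 0.3900 ≈ 0.39.

0.39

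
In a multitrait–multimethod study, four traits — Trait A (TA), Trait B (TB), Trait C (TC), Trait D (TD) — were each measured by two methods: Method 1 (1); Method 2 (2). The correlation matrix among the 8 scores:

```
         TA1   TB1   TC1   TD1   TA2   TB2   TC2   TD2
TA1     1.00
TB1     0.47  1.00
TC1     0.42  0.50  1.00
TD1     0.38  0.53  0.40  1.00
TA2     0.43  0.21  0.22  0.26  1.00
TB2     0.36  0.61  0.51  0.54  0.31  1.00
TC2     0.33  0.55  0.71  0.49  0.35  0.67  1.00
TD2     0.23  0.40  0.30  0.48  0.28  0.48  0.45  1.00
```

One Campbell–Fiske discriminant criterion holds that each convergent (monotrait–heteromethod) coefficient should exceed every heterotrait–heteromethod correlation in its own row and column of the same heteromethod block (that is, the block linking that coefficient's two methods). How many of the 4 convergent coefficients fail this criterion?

Each convergent coefficient versus the relevant comparison correlations:
TA (methods 1·2): 0.43 vs {0.36, 0.21, 0.33, 0.22, 0.23, 0.26} → pass.
TB (methods 1·2): 0.61 vs {0.21, 0.36, 0.55, 0.51, 0.40, 0.54} → pass.
TC (methods 1·2): 0.71 vs {0.22, 0.33, 0.51, 0.55, 0.30, 0.49} → pass.
TD (methods 1·2): 0.48 vs {0.26, 0.23, 0.54, 0.40, 0.49, 0.30} → fail.
1 of 4 fail.

1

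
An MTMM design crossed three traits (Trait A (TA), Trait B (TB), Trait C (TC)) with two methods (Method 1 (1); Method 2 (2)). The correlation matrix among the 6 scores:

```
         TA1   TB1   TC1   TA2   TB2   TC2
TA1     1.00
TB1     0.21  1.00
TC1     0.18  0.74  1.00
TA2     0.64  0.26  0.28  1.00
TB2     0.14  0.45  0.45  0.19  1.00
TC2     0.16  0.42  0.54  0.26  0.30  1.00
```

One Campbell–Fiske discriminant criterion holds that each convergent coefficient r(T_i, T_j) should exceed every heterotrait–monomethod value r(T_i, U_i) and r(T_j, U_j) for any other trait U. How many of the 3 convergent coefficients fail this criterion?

Checking each validity diagonal entry against its comparison values:
TA (methods 1·2): 0.64 vs {0.21, 0.19, 0.18, 0.26} → pass.
TB (methods 1·2): 0.45 vs {0.21, 0.19, 0.74, 0.30} → fail.
TC (methods 1·2): 0.54 vs {0.18, 0.26, 0.74, 0.30} → fail.
2 of 3 fail.

2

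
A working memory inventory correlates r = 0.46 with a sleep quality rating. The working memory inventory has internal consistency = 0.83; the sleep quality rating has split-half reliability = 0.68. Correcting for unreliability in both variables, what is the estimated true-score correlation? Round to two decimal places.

r_true = r_obs / √(r_xx · r_yy) = 0.46 / √(0.83 × 0.68) = 0.46 / √0.5644 = 0.46 / 0.7513 ≈ 0.61.

0.61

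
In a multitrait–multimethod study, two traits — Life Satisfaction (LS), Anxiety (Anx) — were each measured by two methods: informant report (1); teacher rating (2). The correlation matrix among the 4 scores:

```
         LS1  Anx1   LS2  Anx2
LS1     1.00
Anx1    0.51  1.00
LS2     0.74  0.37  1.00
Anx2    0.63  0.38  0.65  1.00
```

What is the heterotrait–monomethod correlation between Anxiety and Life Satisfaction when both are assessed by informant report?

0.51

Different traits, same method: r(Anx1, LS1) = 0.51.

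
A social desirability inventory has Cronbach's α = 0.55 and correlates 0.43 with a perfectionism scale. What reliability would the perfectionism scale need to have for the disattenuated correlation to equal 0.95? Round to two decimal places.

r_true = r_obs / √(r_xx · r_yy) ⇒ 0.95 = 0.43 / √(0.55 · r_yy).
√(0.55 · r_yy) = 0.43 / 0.95 = 0.4526; 0.55 · r_yy = 0.2048; r_yy = 0.2048 / 0.55 ≈ 0.37.

0.37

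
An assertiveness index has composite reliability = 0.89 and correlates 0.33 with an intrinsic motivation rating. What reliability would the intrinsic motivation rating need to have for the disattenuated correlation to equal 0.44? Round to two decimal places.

r_true = r_obs / √(r_xx · r_yy) ⇒ 0.44 = 0.33 / √(0.89 · r_yy).
√(0.89 · r_yy) = 0.33 / 0.44 = 0.7500; 0.89 · r_yy = 0.5625; r_yy = 0.5625 / 0.89 ≈ 0.63.

0.63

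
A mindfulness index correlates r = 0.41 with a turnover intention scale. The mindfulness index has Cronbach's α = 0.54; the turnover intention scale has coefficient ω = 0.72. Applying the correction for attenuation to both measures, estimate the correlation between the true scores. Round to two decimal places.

r_true = r_obs / √(r_xx · r_yy) = 0.41 / √(0.54 × 0.72) = 0.41 / √0.3888 = 0.41 / 0.6235 ≈ 0.66.

0.66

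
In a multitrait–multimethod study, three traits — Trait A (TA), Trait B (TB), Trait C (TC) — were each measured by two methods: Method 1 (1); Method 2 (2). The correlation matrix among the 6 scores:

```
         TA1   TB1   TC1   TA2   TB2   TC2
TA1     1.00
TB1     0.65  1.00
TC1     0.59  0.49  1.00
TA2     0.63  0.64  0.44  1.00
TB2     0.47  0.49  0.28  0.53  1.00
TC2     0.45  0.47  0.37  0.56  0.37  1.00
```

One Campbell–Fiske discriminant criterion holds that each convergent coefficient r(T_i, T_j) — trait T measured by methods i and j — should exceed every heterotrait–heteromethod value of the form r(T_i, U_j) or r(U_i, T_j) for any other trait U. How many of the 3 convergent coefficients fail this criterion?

3

Convergent coefficients and their comparison sets:
TA (methods 1·2): 0.63 vs {0.47, 0.64, 0.45, 0.44} → fail.
TB (methods 1·2): 0.49 vs {0.64, 0.47, 0.47, 0.28} → fail.
TC (methods 1·2): 0.37 vs {0.44, 0.45, 0.28, 0.47} → fail.
3 of 3 fail.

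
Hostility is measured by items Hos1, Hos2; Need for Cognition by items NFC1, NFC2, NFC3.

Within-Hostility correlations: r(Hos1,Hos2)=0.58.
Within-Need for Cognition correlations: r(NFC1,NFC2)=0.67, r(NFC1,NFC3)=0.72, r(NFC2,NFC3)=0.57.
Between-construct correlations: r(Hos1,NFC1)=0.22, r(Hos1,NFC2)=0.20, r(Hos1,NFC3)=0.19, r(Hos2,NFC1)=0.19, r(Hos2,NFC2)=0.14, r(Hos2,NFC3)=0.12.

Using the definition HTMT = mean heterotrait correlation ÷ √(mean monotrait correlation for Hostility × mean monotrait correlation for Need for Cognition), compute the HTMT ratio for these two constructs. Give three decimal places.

Mean between = 1.06/6 = 0.1767.
Mean within-Hos = 0.58/1 = 0.5800; mean within-NFC = 1.96/3 = 0.6533.
Geometric mean = √(0.5800 × 0.6533) = 0.6156.
HTMT = 0.1767 / 0.6156 = 0.287.

0.287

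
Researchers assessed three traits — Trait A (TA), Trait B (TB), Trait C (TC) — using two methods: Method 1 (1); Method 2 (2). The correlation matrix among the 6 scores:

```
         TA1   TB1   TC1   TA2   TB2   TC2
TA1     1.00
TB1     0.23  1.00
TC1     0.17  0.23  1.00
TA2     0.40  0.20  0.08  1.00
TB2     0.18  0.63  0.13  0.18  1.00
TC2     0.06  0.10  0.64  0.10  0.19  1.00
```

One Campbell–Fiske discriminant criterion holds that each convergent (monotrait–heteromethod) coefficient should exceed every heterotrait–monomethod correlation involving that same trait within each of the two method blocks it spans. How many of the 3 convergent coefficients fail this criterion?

0

Checking each validity diagonal entry against its comparison values:
TA (methods 1·2): 0.40 vs {0.23, 0.18, 0.17, 0.10} → pass.
TB (methods 1·2): 0.63 vs {0.23, 0.18, 0.23, 0.19} → pass.
TC (methods 1·2): 0.64 vs {0.17, 0.10, 0.23, 0.19} → pass.
0 of 3 fail.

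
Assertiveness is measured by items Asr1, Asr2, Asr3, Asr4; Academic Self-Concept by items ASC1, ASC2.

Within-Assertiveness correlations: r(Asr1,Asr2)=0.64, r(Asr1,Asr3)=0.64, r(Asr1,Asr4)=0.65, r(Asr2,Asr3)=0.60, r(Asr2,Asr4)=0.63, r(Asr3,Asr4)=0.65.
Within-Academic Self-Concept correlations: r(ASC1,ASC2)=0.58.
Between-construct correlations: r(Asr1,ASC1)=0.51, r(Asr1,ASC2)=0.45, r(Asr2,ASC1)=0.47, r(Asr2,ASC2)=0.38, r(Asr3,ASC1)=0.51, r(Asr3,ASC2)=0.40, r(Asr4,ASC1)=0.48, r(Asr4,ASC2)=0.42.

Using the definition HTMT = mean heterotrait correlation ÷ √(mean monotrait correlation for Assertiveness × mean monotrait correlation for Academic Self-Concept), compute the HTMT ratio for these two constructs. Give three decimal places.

Between-construct mean = 3.62/8 = 0.4525.
Mean within-Asr = 3.81/6 = 0.6350; mean within-ASC = 0.58/1 = 0.5800.
Geometric mean = √(0.6350 × 0.5800) = 0.6069.
HTMT = 0.4525 / 0.6069 = 0.746.

0.746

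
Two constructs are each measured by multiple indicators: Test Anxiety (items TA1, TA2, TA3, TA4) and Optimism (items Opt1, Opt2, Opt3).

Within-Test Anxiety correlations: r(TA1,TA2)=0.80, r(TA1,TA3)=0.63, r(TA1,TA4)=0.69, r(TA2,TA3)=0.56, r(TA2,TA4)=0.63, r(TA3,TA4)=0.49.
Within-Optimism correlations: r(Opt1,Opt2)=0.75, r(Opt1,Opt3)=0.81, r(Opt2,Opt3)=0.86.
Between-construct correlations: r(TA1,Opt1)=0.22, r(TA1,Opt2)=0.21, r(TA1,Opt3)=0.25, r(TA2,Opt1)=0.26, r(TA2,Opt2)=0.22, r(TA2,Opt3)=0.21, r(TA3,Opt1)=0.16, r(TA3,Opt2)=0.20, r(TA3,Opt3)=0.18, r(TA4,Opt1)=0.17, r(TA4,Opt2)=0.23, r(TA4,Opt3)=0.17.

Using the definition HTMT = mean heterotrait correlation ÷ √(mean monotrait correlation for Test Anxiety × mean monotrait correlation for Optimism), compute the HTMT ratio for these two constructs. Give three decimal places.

Between-construct mean = 2.48/12 = 0.2067.
Mean within-TA = 3.80/6 = 0.6333; mean within-Opt = 2.42/3 = 0.8067.
Geometric mean = √(0.6333 × 0.8067) = 0.7148.
HTMT = 0.2067 / 0.7148 = 0.289.

0.289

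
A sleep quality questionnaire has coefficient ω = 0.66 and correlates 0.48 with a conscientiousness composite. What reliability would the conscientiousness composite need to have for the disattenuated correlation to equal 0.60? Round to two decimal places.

r_true = r_obs / √(r_xx · r_yy) ⇒ 0.60 = 0.48 / √(0.66 · r_yy).
√(0.66 · r_yy) = 0.48 / 0.60 = 0.8000; 0.66 · r_yy = 0.6400; r_yy = 0.6400 / 0.66 ≈ 0.97.

0.97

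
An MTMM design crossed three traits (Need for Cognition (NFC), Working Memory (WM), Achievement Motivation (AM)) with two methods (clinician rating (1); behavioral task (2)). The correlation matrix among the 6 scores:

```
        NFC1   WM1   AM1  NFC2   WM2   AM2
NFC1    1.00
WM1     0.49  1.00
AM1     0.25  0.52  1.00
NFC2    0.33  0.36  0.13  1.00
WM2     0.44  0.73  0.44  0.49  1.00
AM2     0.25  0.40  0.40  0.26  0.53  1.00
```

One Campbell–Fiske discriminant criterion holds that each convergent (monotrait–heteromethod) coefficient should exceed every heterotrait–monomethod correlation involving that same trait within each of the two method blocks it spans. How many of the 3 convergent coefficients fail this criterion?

2

Convergent coefficients and their comparison sets:
NFC (methods 1·2): 0.33 vs {0.49, 0.49, 0.25, 0.26} → fail.
WM (methods 1·2): 0.73 vs {0.49, 0.49, 0.52, 0.53} → pass.
AM (methods 1·2): 0.40 vs {0.25, 0.26, 0.52, 0.53} → fail.
2 of 3 fail.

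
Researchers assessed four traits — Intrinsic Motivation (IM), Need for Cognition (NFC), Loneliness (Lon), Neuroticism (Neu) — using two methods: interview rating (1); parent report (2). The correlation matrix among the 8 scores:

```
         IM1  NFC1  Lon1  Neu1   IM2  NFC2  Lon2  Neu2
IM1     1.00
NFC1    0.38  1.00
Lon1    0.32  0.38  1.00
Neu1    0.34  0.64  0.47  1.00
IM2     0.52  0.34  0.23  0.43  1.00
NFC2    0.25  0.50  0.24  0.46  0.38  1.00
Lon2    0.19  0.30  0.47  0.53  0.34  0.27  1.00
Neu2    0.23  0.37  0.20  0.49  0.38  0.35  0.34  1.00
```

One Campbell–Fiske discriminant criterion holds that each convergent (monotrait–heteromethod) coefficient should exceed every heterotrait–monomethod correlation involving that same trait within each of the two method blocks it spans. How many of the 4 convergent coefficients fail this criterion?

Convergent coefficients and their comparison sets:
IM (methods 1·2): 0.52 vs {0.38, 0.38, 0.32, 0.34, 0.34, 0.38} → pass.
NFC (methods 1·2): 0.50 vs {0.38, 0.38, 0.38, 0.27, 0.64, 0.35} → fail.
Lon (methods 1·2): 0.47 vs {0.32, 0.34, 0.38, 0.27, 0.47, 0.34} → fail.
Neu (methods 1·2): 0.49 vs {0.34, 0.38, 0.64, 0.35, 0.47, 0.34} → fail.
3 of 4 fail.

3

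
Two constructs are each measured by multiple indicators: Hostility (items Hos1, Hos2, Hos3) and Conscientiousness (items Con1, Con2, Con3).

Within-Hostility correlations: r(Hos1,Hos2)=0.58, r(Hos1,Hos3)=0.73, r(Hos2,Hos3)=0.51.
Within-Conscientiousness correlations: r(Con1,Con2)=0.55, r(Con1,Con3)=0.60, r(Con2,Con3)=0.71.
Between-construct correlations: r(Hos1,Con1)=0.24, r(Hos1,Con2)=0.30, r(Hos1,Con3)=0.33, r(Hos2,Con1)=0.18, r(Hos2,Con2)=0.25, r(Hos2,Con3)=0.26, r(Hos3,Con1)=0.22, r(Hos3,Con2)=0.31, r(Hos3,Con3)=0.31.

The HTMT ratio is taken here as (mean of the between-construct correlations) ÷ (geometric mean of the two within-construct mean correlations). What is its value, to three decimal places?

0.435

Between-construct mean = 2.40/9 = 0.2667.
Mean within-Hos = 1.82/3 = 0.6067; mean within-Con = 1.86/3 = 0.6200.
Geometric mean = √(0.6067 × 0.6200) = 0.6133.
HTMT = 0.2667 / 0.6133 = 0.435.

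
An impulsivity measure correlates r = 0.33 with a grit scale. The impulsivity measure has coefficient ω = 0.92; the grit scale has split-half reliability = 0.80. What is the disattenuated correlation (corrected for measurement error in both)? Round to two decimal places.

r_true = r_obs / √(r_xx · r_yy) = 0.33 / √(0.92 × 0.80) = 0.33 / √0.7360 = 0.33 / 0.8579 ≈ 0.38.

0.38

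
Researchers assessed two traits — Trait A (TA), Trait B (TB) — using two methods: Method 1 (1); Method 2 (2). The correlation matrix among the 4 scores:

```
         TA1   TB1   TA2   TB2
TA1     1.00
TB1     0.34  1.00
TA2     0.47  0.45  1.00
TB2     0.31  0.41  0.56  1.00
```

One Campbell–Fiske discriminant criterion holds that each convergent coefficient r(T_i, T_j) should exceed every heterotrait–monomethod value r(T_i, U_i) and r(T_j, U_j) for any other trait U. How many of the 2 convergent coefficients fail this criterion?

Convergent coefficients and their comparison sets:
TA (methods 1·2): 0.47 vs {0.34, 0.56} → fail.
TB (methods 1·2): 0.41 vs {0.34, 0.56} → fail.
2 of 2 fail.

2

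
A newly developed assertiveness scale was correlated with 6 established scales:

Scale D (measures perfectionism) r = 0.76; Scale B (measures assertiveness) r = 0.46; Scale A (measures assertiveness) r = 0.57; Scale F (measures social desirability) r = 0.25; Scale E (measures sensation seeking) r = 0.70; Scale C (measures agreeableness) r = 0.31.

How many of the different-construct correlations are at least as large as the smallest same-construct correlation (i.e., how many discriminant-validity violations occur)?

2

Convergent (same construct = assertiveness): Scale B, Scale A.
Smallest convergent = 0.46. Discriminant values: 0.76, 0.25, 0.70, 0.31; count ≥ 0.46 → 2.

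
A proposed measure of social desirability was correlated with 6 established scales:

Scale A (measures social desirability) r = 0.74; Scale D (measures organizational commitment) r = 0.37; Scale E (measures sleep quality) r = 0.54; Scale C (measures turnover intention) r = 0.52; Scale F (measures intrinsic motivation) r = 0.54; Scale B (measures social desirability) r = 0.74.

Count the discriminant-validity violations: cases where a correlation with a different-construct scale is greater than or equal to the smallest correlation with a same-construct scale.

Convergent (same construct = social desirability): Scale A, Scale B.
Smallest convergent = 0.74. Discriminant values: 0.37, 0.54, 0.52, 0.54; count ≥ 0.74 → 0.

0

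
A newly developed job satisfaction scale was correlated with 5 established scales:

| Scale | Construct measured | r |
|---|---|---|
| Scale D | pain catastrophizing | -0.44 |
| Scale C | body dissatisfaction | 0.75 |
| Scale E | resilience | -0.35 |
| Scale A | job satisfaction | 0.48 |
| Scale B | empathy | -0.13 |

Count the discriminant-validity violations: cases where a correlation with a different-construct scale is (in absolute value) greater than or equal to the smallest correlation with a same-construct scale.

Convergent (same construct = job satisfaction): Scale A.
Smallest convergent = 0.48. Discriminant |r|: 0.44, 0.75, 0.35, 0.13; count ≥ 0.48 → 1.

1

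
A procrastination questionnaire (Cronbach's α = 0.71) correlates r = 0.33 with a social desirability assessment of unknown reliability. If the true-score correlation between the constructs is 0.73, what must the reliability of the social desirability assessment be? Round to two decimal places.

r_true = r_obs / √(r_xx · r_yy) ⇒ 0.73 = 0.33 / √(0.71 · r_yy).
√(0.71 · r_yy) = 0.33 / 0.73 = 0.4521; 0.71 · r_yy = 0.2044; r_yy = 0.2044 / 0.71 ≈ 0.29.

0.29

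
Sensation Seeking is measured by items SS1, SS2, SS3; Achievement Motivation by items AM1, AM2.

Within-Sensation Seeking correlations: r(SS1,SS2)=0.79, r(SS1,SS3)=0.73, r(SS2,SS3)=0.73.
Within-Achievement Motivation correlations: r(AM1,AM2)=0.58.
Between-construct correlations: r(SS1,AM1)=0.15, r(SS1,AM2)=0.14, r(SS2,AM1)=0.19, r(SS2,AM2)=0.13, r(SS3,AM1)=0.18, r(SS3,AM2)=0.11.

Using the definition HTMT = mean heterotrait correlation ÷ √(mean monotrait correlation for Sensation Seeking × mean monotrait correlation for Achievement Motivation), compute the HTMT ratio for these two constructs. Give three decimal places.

0.227

Between-construct mean = 0.90/6 = 0.1500.
Mean within-SS = 2.25/3 = 0.7500; mean within-AM = 0.58/1 = 0.5800.
Geometric mean = √(0.7500 × 0.5800) = 0.6595.
HTMT = 0.1500 / 0.6595 = 0.227.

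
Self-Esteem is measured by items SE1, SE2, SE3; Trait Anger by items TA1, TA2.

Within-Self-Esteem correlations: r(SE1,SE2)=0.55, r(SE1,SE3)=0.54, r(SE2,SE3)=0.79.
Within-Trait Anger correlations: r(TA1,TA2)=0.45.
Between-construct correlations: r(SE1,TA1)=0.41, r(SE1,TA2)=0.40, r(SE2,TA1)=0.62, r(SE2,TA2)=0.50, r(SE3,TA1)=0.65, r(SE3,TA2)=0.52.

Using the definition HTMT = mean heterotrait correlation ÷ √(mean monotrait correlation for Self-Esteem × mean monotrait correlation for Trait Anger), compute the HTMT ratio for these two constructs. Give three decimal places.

0.973

Mean heterotrait r = 3.10/6 = 0.5167.
Mean within-SE = 1.88/3 = 0.6267; mean within-TA = 0.45/1 = 0.4500.
Geometric mean = √(0.6267 × 0.4500) = 0.5311.
HTMT = 0.5167 / 0.5311 = 0.973.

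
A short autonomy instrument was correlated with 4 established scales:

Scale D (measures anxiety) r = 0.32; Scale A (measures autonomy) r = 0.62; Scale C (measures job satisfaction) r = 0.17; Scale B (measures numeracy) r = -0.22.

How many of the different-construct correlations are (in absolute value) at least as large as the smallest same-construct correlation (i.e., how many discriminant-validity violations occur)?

0

Convergent (same construct = autonomy): Scale A.
Smallest convergent = 0.62. Discriminant |r|: 0.32, 0.17, 0.22; count ≥ 0.62 → 0.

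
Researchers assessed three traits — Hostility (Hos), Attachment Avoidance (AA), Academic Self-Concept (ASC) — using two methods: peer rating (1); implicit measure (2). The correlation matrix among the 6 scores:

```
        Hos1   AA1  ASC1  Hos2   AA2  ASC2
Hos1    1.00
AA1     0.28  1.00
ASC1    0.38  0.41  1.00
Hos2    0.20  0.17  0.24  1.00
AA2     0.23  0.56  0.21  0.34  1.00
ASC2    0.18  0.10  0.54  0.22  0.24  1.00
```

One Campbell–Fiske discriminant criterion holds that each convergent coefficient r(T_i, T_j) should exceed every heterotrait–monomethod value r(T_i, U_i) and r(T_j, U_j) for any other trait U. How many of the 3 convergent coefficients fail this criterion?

Convergent coefficients and their comparison sets:
Hos (methods 1·2): 0.20 vs {0.28, 0.34, 0.38, 0.22} → fail.
AA (methods 1·2): 0.56 vs {0.28, 0.34, 0.41, 0.24} → pass.
ASC (methods 1·2): 0.54 vs {0.38, 0.22, 0.41, 0.24} → pass.
1 of 3 fail.

1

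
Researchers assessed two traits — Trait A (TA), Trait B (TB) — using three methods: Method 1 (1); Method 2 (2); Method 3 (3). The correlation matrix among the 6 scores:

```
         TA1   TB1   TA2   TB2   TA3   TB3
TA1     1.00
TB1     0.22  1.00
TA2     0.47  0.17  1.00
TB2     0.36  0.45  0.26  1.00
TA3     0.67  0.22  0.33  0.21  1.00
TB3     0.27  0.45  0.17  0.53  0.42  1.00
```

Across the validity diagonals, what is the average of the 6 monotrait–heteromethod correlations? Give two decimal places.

0.48

Convergent values: 0.47, 0.67, 0.33, 0.45, 0.45, 0.53; mean = 2.90/6 = 0.48.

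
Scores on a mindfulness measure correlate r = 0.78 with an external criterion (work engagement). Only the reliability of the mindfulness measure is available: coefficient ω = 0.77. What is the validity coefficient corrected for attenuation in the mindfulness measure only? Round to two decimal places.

Single correction: r_c = r_obs / √r_xx = 0.78 / √0.77 = 0.78 / 0.8775 ≈ 0.89.

0.89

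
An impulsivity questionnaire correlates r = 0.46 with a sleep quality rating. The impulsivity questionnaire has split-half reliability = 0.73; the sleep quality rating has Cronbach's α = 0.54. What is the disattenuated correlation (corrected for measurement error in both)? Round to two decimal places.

r_true = r_obs / √(r_xx · r_yy) = 0.46 / √(0.73 × 0.54) = 0.46 / √0.3942 = 0.46 / 0.6279 ≈ 0.73.

0.73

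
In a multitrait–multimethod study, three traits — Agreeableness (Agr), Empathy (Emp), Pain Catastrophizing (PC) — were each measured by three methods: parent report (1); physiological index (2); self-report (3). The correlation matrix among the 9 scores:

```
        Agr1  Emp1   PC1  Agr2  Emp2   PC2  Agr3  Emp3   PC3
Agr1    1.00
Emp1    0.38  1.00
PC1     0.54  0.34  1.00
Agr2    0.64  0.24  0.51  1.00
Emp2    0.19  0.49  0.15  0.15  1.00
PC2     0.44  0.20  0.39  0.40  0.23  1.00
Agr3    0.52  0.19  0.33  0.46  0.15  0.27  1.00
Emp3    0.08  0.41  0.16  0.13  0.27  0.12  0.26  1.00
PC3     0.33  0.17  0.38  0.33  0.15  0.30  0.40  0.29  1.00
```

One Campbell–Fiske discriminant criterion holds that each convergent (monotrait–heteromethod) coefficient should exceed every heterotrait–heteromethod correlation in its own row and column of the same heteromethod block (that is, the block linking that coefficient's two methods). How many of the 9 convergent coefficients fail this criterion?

2

Each convergent coefficient versus the relevant comparison correlations:
Agr (methods 1·2): 0.64 vs {0.19, 0.24, 0.44, 0.51} → pass.
Agr (methods 1·3): 0.52 vs {0.08, 0.19, 0.33, 0.33} → pass.
Agr (methods 2·3): 0.46 vs {0.13, 0.15, 0.33, 0.27} → pass.
Emp (methods 1·2): 0.49 vs {0.24, 0.19, 0.20, 0.15} → pass.
Emp (methods 1·3): 0.41 vs {0.19, 0.08, 0.17, 0.16} → pass.
Emp (methods 2·3): 0.27 vs {0.15, 0.13, 0.15, 0.12} → pass.
PC (methods 1·2): 0.39 vs {0.51, 0.44, 0.15, 0.20} → fail.
PC (methods 1·3): 0.38 vs {0.33, 0.33, 0.16, 0.17} → pass.
PC (methods 2·3): 0.30 vs {0.27, 0.33, 0.12, 0.15} → fail.
2 of 9 fail.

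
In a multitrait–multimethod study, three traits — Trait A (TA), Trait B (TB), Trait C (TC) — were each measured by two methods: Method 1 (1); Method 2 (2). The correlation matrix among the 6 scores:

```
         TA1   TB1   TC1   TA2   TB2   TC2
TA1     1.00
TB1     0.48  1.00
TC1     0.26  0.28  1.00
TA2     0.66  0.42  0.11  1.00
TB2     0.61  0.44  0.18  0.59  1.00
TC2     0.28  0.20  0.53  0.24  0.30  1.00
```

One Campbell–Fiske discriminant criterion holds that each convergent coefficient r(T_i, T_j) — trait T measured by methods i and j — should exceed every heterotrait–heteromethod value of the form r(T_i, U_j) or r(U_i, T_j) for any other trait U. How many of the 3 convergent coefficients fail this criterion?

1

Convergent coefficients and their comparison sets:
TA (methods 1·2): 0.66 vs {0.61, 0.42, 0.28, 0.11} → pass.
TB (methods 1·2): 0.44 vs {0.42, 0.61, 0.20, 0.18} → fail.
TC (methods 1·2): 0.53 vs {0.11, 0.28, 0.18, 0.20} → pass.
1 of 3 fail.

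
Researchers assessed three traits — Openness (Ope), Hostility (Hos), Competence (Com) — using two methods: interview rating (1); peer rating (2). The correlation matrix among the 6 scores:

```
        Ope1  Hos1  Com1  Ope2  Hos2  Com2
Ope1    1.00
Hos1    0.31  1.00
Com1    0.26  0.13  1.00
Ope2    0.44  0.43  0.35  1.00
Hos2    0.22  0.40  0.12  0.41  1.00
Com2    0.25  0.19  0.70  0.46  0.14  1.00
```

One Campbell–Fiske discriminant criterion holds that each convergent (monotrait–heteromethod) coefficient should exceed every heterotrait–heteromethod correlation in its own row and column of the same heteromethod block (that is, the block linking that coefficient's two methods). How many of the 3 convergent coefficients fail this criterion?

1

Each convergent coefficient versus the relevant comparison correlations:
Ope (methods 1·2): 0.44 vs {0.22, 0.43, 0.25, 0.35} → pass.
Hos (methods 1·2): 0.40 vs {0.43, 0.22, 0.19, 0.12} → fail.
Com (methods 1·2): 0.70 vs {0.35, 0.25, 0.12, 0.19} → pass.
1 of 3 fail.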